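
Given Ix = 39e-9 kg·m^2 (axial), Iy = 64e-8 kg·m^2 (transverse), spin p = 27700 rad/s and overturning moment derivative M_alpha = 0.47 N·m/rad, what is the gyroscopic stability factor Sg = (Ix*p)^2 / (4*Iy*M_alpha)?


Sg = Ix^2 * p^2 / (4 * Iy * M_alpha) = (39e-9)^2 * 27700^2 / (4 * 64e-8 * 0.47) = 0.97

0.97


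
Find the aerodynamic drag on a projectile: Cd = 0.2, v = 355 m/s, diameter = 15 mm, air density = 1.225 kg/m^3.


A = pi*(d/2)^2 = pi*(15/2000)^2 = 1.76715e-04 m^2
Fd = 0.5*Cd*rho*A*v^2 = 0.5*0.2*1.225*1.76715e-04*355^2 = 2.728 N

2.728 N


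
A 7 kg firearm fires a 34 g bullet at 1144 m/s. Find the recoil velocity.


v_recoil = m_p * v_p / m_gun = 0.034 * 1144 / 7 = 5.557 m/s

5.557 m/s


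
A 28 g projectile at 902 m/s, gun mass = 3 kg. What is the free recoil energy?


v_r = m_p*v_p/m_gun = 0.028*902/3 = 8.41867 m/s, E_r = 0.5*m_gun*v_r^2 = 0.5*3*8.41867^2 = 106.3 J

106.3 J


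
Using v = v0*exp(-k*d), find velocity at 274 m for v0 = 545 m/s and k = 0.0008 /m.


v = v0*exp(-k*d) = 545*exp(-0.0008*274) = 437.7 m/s

437.7 m/s


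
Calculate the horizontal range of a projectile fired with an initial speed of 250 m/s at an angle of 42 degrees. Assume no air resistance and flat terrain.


R = v0^2 * sin(2*theta) / g = 250^2 * sin(2*42°) / 9.81 = 6336 m

6336 m


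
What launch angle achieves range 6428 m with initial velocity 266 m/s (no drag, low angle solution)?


sin(2*theta) = R*g/v0^2 = 6428*9.81/266^2 = 0.891213, theta = arcsin(0.891213)/2 = 31.51°

31.51 degrees


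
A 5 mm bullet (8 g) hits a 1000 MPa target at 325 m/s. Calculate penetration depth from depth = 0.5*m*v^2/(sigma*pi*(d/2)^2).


A = pi*(d/2)^2 = pi*(5/2)^2 = 19.635 mm^2
E = 0.5*m*v^2 = 0.5*0.008*325^2 = 422.5 J
depth = E/(sigma*A) = 422.5 J / (1000 MPa * 19.635 mm^2) = 422.5/(1000 * 19.635) m = 0.0215177 m ≈ 21.52 mm

21.52 mm


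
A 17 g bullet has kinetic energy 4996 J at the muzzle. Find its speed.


v = sqrt(2*E/m) = sqrt(2*4996/0.017) = 766.7 m/s

766.7 m/s


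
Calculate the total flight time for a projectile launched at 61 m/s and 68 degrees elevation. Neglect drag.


T = 2*v0*sin(theta)/g = 2*61*sin(68°)/9.81 = 11.53 s

11.53 s


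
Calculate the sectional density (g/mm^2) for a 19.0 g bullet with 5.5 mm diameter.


SD = m/d^2 = 19.0/5.5^2 = 0.6281 g/mm^2

0.6281 g/mm^2


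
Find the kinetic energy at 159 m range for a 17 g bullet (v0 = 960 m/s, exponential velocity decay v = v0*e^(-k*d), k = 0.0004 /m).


v = v0*exp(-k*d) = 960*exp(-0.0004*159) = 900.845 m/s
E = 0.5*m*v^2 = 0.5*0.017*900.845^2 = 6898 J

6898 J


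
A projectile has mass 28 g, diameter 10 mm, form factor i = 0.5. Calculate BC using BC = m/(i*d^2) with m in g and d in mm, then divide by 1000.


BC = m/(i*d^2*1000) = 28/(0.5 * 10^2 * 1000) = 0.00056

0.00056


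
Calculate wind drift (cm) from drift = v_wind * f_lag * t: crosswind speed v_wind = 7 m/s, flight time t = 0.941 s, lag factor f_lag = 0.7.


drift = v_wind * lag * t = 7 * 0.7 * 0.941 = 4.6109 m ≈ 461.1 cm

461.1 cm


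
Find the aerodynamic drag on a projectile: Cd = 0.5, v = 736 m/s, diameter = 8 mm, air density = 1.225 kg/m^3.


A = pi*(d/2)^2 = pi*(8/2000)^2 = 5.02655e-05 m^2
Fd = 0.5*Cd*rho*A*v^2 = 0.5*0.5*1.225*5.02655e-05*736^2 = 8.339 N

8.339 N


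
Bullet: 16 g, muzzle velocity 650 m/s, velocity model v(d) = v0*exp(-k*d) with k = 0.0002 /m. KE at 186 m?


v = v0*exp(-k*d) = 650*exp(-0.0002*186) = 626.264 m/s
E = 0.5*m*v^2 = 0.5*0.016*626.264^2 = 3138 J

3138 J


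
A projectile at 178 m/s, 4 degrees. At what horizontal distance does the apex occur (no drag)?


R = v0^2*sin(2*theta)/g = 178^2*sin(2*4°)/9.81 = 449.496 m
apex_dist = R/2 = 449.496/2 = 224.7 m

224.7 m


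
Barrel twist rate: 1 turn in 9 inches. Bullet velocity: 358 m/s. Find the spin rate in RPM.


twist_m = 9*0.0254 = 0.2286 m
spin = v/twist = 358/0.2286 = 1566.054 rev/s
RPM = spin*60 = 1566.054*60 ≈ 93963 RPM

93963 RPM


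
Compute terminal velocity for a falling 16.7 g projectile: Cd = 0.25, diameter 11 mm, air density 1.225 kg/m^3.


A = pi*(d/2)^2 = pi*(11/2000)^2 = 9.50332e-05 m^2
vt = sqrt(2mg/(Cd*rho*A)) = sqrt(2*0.0167*9.81/(0.25 * 1.225 * 9.50332e-05)) = 106.1 m/s

106.1 m/s


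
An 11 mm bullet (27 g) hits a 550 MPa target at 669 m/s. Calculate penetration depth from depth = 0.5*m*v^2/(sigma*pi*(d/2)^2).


A = pi*(d/2)^2 = pi*(11/2)^2 = 95.0332 mm^2
E = 0.5*m*v^2 = 0.5*0.027*669^2 = 6042.07 J
depth = E/(sigma*A) = 6042.07 J / (550 MPa * 95.0332 mm^2) = 6042.07/(550 * 95.0332) m = 0.115597 m ≈ 115.6 mm

115.6 mm


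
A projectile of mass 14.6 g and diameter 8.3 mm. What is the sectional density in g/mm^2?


SD = m/d^2 = 14.6/8.3^2 = 0.2119 g/mm^2

0.2119 g/mm^2


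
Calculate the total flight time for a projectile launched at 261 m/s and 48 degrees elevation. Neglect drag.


T = 2*v0*sin(theta)/g = 2*261*sin(48°)/9.81 = 39.54 s

39.54 s


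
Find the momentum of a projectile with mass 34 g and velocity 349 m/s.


p = m*v = 0.034*349 = 11.87 kg·m/s

11.87 kg·m/s


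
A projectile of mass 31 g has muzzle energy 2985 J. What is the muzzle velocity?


v = sqrt(2*E/m) = sqrt(2*2985/0.031) = 438.8 m/s

438.8 m/s


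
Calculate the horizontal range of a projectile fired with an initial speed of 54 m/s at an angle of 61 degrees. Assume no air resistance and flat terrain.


R = v0^2 * sin(2*theta) / g = 54^2 * sin(2*61°) / 9.81 = 252.1 m

252.1 m


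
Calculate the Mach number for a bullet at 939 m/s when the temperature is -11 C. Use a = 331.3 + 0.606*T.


a = 331.3 + 0.606*(-11) = 324.634 m/s
M = v/a = 939/324.634 = 2.892

2.892


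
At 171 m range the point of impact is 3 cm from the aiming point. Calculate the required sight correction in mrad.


1 mrad subtends 1 cm per 10 m of range, so adj = error_cm / (dist_m / 10) = 3 / (171/10) = 0.1754 mrad

0.1754 mrad


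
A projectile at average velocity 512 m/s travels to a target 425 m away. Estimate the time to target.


t = d/v = 425/512 = 0.8301 s

0.8301 s


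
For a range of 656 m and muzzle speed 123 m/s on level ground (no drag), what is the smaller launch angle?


sin(2*theta) = R*g/v0^2 = 656*9.81/123^2 = 0.425366, theta = arcsin(0.425366)/2 = 12.59°

12.59 degrees


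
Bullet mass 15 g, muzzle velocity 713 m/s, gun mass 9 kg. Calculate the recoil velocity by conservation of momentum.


v_recoil = m_p * v_p / m_gun = 0.015 * 713 / 9 = 1.188 m/s

1.188 m/s


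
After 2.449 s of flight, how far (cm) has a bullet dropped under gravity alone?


drop = 0.5*g*t^2 = 0.5*9.81*2.449^2 = 29.4182 m ≈ 2942 cm

2942 cm


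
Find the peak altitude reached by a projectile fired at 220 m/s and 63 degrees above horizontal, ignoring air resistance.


H = (v0*sin(theta))^2 / (2g) = (220*sin(63°))^2 / (2*9.81) = 1958 m

1958 m


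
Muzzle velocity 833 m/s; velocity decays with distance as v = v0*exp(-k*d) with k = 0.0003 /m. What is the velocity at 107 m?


v = v0*exp(-k*d) = 833*exp(-0.0003*107) = 806.7 m/s

806.7 m/s


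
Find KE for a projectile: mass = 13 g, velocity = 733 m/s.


E = 0.5*m*v^2 = 0.5*0.013*733^2 = 3492 J

3492 J


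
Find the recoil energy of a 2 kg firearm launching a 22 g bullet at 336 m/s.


v_r = m_p*v_p/m_gun = 0.022*336/2 = 3.696 m/s, E_r = 0.5*m_gun*v_r^2 = 0.5*2*3.696^2 = 13.66 J

13.66 J


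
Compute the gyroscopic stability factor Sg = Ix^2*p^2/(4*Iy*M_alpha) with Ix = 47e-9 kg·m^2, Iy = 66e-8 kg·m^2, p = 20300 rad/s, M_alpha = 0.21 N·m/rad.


Sg = Ix^2 * p^2 / (4 * Iy * M_alpha) = (47e-9)^2 * 20300^2 / (4 * 66e-8 * 0.21) = 1.642

1.642


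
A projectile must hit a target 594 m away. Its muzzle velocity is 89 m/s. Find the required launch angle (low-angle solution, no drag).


sin(2*theta) = R*g/v0^2 = 594*9.81/89^2 = 0.735657, theta = arcsin(0.735657)/2 = 23.68°

23.68 degrees


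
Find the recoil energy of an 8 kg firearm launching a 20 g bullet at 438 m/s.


v_r = m_p*v_p/m_gun = 0.02*438/8 = 1.095 m/s, E_r = 0.5*m_gun*v_r^2 = 0.5*8*1.095^2 = 4.796 J

4.796 J


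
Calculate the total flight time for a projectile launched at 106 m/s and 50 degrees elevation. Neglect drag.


T = 2*v0*sin(theta)/g = 2*106*sin(50°)/9.81 = 16.55 s

16.55 s


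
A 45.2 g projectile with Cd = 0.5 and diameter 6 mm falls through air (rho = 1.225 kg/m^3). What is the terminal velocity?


A = pi*(d/2)^2 = pi*(6/2000)^2 = 2.82743e-05 m^2
vt = sqrt(2mg/(Cd*rho*A)) = sqrt(2*0.0452*9.81/(0.5 * 1.225 * 2.82743e-05)) = 226.3 m/s

226.3 m/s


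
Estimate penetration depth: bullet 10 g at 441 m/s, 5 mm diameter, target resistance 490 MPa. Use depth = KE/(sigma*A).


A = pi*(d/2)^2 = pi*(5/2)^2 = 19.635 mm^2
E = 0.5*m*v^2 = 0.5*0.01*441^2 = 972.405 J
depth = E/(sigma*A) = 972.405 J / (490 MPa * 19.635 mm^2) = 972.405/(490 * 19.635) m = 0.10107 m ≈ 101.1 mm

101.1 mm


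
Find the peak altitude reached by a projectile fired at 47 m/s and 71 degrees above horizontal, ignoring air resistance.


H = (v0*sin(theta))^2 / (2g) = (47*sin(71°))^2 / (2*9.81) = 100.7 m

100.7 m


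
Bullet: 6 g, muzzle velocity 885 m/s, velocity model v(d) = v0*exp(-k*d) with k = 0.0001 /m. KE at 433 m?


v = v0*exp(-k*d) = 885*exp(-0.0001*433) = 847.497 m/s
E = 0.5*m*v^2 = 0.5*0.006*847.497^2 = 2155 J

2155 J


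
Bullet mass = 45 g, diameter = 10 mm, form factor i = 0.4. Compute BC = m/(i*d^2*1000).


BC = m/(i*d^2*1000) = 45/(0.4 * 10^2 * 1000) = 0.001125

0.001125


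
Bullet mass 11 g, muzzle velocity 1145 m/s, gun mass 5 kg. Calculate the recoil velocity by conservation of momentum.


v_recoil = m_p * v_p / m_gun = 0.011 * 1145 / 5 = 2.519 m/s

2.519 m/s


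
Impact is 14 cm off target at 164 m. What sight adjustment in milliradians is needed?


1 mrad subtends 1 cm per 10 m of range, so adj = error_cm / (dist_m / 10) = 14 / (164/10) = 0.8537 mrad

0.8537 mrad


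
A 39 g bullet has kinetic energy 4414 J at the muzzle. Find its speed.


v = sqrt(2*E/m) = sqrt(2*4414/0.039) = 475.8 m/s

475.8 m/s


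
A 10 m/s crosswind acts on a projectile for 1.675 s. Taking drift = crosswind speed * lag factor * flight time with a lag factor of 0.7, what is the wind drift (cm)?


drift = v_wind * lag * t = 10 * 0.7 * 1.675 = 11.725 m ≈ 1172 cm

1172 cm


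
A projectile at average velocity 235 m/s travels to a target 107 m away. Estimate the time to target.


t = d/v = 107/235 = 0.4553 s

0.4553 s


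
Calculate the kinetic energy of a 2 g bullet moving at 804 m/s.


E = 0.5*m*v^2 = 0.5*0.002*804^2 = 646.4 J

646.4 J


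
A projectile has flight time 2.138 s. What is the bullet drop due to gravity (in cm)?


drop = 0.5*g*t^2 = 0.5*9.81*2.138^2 = 22.421 m ≈ 2242 cm

2242 cm


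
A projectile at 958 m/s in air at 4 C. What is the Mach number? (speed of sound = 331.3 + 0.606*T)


a = 331.3 + 0.606*(4) = 333.724 m/s
M = v/a = 958/333.724 = 2.871

2.871


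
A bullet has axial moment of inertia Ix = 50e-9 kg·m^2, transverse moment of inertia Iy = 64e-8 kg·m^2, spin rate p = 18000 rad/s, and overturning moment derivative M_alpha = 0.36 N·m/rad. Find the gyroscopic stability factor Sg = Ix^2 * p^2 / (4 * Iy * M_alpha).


Sg = Ix^2 * p^2 / (4 * Iy * M_alpha) = (50e-9)^2 * 18000^2 / (4 * 64e-8 * 0.36) = 0.8789

0.8789


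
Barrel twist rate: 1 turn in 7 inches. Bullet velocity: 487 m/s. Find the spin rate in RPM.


twist_m = 7*0.0254 = 0.1778 m
spin = v/twist = 487/0.1778 = 2739.033 rev/s
RPM = spin*60 = 2739.033*60 ≈ 164342 RPM

164342 RPM


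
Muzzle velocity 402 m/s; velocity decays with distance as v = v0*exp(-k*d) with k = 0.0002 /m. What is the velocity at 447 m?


v = v0*exp(-k*d) = 402*exp(-0.0002*447) = 367.6 m/s

367.6 m/s


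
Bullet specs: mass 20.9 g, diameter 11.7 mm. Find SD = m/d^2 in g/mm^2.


SD = m/d^2 = 20.9/11.7^2 = 0.1527 g/mm^2

0.1527 g/mm^2


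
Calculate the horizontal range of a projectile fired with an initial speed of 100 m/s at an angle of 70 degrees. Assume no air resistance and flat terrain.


R = v0^2 * sin(2*theta) / g = 100^2 * sin(2*70°) / 9.81 = 655.2 m

655.2 m


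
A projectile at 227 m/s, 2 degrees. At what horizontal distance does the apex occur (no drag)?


R = v0^2*sin(2*theta)/g = 227^2*sin(2*2°)/9.81 = 366.41 m
apex_dist = R/2 = 366.41/2 = 183.2 m

183.2 m


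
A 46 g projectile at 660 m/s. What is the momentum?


p = m*v = 0.046*660 = 30.36 kg·m/s

30.36 kg·m/s


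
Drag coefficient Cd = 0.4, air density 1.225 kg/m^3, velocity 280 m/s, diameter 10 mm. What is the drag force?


A = pi*(d/2)^2 = pi*(10/2000)^2 = 7.85398e-05 m^2
Fd = 0.5*Cd*rho*A*v^2 = 0.5*0.4*1.225*7.85398e-05*280^2 = 1.509 N

1.509 N


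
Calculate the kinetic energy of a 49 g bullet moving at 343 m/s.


E = 0.5*m*v^2 = 0.5*0.049*343^2 = 2882 J

2882 J


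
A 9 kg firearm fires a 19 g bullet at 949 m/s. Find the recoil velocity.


v_recoil = m_p * v_p / m_gun = 0.019 * 949 / 9 = 2.003 m/s

2.003 m/s


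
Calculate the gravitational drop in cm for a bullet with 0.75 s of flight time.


drop = 0.5*g*t^2 = 0.5*9.81*0.75^2 = 2.75906 m ≈ 275.9 cm

275.9 cm


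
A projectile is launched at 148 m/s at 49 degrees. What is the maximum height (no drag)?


H = (v0*sin(theta))^2 / (2g) = (148*sin(49°))^2 / (2*9.81) = 635.9 m

635.9 m


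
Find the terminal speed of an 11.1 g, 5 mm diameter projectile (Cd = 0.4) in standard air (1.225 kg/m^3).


A = pi*(d/2)^2 = pi*(5/2000)^2 = 1.96350e-05 m^2
vt = sqrt(2mg/(Cd*rho*A)) = sqrt(2*0.0111*9.81/(0.4 * 1.225 * 1.96350e-05)) = 150.5 m/s

150.5 m/s


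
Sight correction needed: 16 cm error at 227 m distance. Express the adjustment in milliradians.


1 mrad subtends 1 cm per 10 m of range, so adj = error_cm / (dist_m / 10) = 16 / (227/10) = 0.7048 mrad

0.7048 mrad


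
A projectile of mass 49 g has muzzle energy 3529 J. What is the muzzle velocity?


v = sqrt(2*E/m) = sqrt(2*3529/0.049) = 379.5 m/s

379.5 m/s


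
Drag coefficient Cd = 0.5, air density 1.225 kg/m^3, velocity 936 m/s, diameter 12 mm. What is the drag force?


A = pi*(d/2)^2 = pi*(12/2000)^2 = 1.13097e-04 m^2
Fd = 0.5*Cd*rho*A*v^2 = 0.5*0.5*1.225*1.13097e-04*936^2 = 30.34 N

30.34 N


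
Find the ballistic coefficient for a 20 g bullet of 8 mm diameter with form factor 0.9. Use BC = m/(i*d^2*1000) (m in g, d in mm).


BC = m/(i*d^2*1000) = 20/(0.9 * 8^2 * 1000) = 0.0003472

0.0003472


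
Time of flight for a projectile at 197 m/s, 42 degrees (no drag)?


T = 2*v0*sin(theta)/g = 2*197*sin(42°)/9.81 = 26.87 s

26.87 s


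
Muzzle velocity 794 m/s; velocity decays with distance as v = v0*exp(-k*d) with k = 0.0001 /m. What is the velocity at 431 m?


v = v0*exp(-k*d) = 794*exp(-0.0001*431) = 760.5 m/s

760.5 m/s


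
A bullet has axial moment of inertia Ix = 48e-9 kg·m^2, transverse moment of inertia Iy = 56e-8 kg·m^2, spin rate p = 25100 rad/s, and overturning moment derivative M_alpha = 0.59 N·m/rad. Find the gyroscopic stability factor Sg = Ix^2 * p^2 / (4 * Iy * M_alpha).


Sg = Ix^2 * p^2 / (4 * Iy * M_alpha) = (48e-9)^2 * 25100^2 / (4 * 56e-8 * 0.59) = 1.098

1.098


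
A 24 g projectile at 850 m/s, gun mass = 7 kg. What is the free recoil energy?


v_r = m_p*v_p/m_gun = 0.024*850/7 = 2.91429 m/s, E_r = 0.5*m_gun*v_r^2 = 0.5*7*2.91429^2 = 29.73 J

29.73 J


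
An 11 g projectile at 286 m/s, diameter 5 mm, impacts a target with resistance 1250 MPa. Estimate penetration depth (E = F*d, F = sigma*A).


A = pi*(d/2)^2 = pi*(5/2)^2 = 19.635 mm^2
E = 0.5*m*v^2 = 0.5*0.011*286^2 = 449.878 J
depth = E/(sigma*A) = 449.878 J / (1250 MPa * 19.635 mm^2) = 449.878/(1250 * 19.635) m = 0.0183297 m ≈ 18.33 mm

18.33 mm


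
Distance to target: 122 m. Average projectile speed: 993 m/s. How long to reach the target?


t = d/v = 122/993 = 0.1229 s

0.1229 s


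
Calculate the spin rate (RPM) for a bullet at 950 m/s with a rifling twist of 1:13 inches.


twist_m = 13*0.0254 = 0.3302 m
spin = v/twist = 950/0.3302 = 2877.044 rev/s
RPM = spin*60 = 2877.044*60 ≈ 172623 RPM

172623 RPM


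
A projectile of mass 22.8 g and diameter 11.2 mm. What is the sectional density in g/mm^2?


SD = m/d^2 = 22.8/11.2^2 = 0.1818 g/mm^2

0.1818 g/mm^2


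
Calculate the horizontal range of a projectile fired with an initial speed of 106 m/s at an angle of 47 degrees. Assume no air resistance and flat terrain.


R = v0^2 * sin(2*theta) / g = 106^2 * sin(2*47°) / 9.81 = 1143 m

1143 m


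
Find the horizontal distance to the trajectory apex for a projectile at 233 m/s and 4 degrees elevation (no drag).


R = v0^2*sin(2*theta)/g = 233^2*sin(2*4°)/9.81 = 770.19 m
apex_dist = R/2 = 770.19/2 = 385.1 m

385.1 m


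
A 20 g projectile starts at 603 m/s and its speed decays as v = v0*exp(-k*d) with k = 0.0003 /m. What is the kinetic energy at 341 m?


v = v0*exp(-k*d) = 603*exp(-0.0003*341) = 544.363 m/s
E = 0.5*m*v^2 = 0.5*0.02*544.363^2 = 2963 J

2963 J


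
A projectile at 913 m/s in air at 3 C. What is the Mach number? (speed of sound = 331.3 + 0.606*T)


a = 331.3 + 0.606*(3) = 333.118 m/s
M = v/a = 913/333.118 = 2.741

2.741


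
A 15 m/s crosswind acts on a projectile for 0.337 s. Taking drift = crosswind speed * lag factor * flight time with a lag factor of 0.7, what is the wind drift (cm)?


drift = v_wind * lag * t = 15 * 0.7 * 0.337 = 3.5385 m ≈ 353.9 cm

353.9 cm


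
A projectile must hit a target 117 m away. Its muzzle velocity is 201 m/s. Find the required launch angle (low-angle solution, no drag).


sin(2*theta) = R*g/v0^2 = 117*9.81/201^2 = 0.0284094, theta = arcsin(0.0284094)/2 = 0.814°

0.814 degrees


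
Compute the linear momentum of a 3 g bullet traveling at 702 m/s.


p = m*v = 0.003*702 = 2.106 kg·m/s

2.106 kg·m/s


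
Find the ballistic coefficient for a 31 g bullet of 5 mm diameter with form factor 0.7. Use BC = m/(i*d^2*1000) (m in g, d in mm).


BC = m/(i*d^2*1000) = 31/(0.7 * 5^2 * 1000) = 0.001771

0.001771


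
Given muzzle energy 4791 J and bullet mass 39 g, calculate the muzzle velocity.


v = sqrt(2*E/m) = sqrt(2*4791/0.039) = 495.7 m/s

495.7 m/s


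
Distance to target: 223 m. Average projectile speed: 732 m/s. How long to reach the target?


t = d/v = 223/732 = 0.3046 s

0.3046 s


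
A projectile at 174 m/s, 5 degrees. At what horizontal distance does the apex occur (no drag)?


R = v0^2*sin(2*theta)/g = 174^2*sin(2*5°)/9.81 = 535.92 m
apex_dist = R/2 = 535.92/2 = 268 m

268 m


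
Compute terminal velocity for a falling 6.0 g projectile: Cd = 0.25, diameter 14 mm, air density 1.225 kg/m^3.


A = pi*(d/2)^2 = pi*(14/2000)^2 = 1.53938e-04 m^2
vt = sqrt(2mg/(Cd*rho*A)) = sqrt(2*0.006*9.81/(0.25 * 1.225 * 1.53938e-04)) = 49.97 m/s

49.97 m/s


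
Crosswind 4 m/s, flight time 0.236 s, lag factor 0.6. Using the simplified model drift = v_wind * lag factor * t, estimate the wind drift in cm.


drift = v_wind * lag * t = 4 * 0.6 * 0.236 = 0.5664 m ≈ 56.64 cm

56.64 cm


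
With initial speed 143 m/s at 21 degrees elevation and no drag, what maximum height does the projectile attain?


H = (v0*sin(theta))^2 / (2g) = (143*sin(21°))^2 / (2*9.81) = 133.9 m

133.9 m


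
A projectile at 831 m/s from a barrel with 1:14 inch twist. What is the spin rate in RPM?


twist_m = 14*0.0254 = 0.3556 m
spin = v/twist = 831/0.3556 = 2336.895 rev/s
RPM = spin*60 = 2336.895*60 ≈ 140214 RPM

140214 RPM


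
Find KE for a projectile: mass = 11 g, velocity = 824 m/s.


E = 0.5*m*v^2 = 0.5*0.011*824^2 = 3734 J

3734 J


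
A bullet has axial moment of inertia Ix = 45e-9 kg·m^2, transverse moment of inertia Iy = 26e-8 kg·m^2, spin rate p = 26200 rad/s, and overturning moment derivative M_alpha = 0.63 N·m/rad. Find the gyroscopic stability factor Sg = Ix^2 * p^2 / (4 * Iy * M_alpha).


Sg = Ix^2 * p^2 / (4 * Iy * M_alpha) = (45e-9)^2 * 26200^2 / (4 * 26e-8 * 0.63) = 2.122

2.122


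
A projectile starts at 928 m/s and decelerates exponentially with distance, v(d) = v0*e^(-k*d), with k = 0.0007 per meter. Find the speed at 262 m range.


v = v0*exp(-k*d) = 928*exp(-0.0007*262) = 772.5 m/s

772.5 m/s


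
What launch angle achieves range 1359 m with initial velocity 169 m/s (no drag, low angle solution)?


sin(2*theta) = R*g/v0^2 = 1359*9.81/169^2 = 0.466783, theta = arcsin(0.466783)/2 = 13.91°

13.91 degrees


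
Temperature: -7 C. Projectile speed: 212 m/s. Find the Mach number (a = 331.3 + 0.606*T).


a = 331.3 + 0.606*(-7) = 327.058 m/s
M = v/a = 212/327.058 = 0.6482

0.6482


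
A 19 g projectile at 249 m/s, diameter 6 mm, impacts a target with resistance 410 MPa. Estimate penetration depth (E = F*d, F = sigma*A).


A = pi*(d/2)^2 = pi*(6/2)^2 = 28.2743 mm^2
E = 0.5*m*v^2 = 0.5*0.019*249^2 = 589.01 J
depth = E/(sigma*A) = 589.01 J / (410 MPa * 28.2743 mm^2) = 589.01/(410 * 28.2743) m = 0.0508096 m ≈ 50.81 mm

50.81 mm


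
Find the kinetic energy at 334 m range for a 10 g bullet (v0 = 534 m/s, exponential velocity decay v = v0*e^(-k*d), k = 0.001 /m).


v = v0*exp(-k*d) = 534*exp(-0.001*334) = 382.373 m/s
E = 0.5*m*v^2 = 0.5*0.01*382.373^2 = 731 J

731 J


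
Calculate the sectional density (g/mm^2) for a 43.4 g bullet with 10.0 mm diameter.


SD = m/d^2 = 43.4/10.0^2 = 0.434 g/mm^2

0.434 g/mm^2


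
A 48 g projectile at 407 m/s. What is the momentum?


p = m*v = 0.048*407 = 19.54 kg·m/s

19.54 kg·m/s


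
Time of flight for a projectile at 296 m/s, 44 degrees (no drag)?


T = 2*v0*sin(theta)/g = 2*296*sin(44°)/9.81 = 41.92 s

41.92 s


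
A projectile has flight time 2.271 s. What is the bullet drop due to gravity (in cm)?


drop = 0.5*g*t^2 = 0.5*9.81*2.271^2 = 25.2972 m ≈ 2530 cm

2530 cm


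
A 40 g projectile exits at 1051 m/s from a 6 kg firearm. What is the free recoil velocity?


v_recoil = m_p * v_p / m_gun = 0.04 * 1051 / 6 = 7.007 m/s

7.007 m/s


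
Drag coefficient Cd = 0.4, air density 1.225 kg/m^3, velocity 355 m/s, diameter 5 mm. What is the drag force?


A = pi*(d/2)^2 = pi*(5/2000)^2 = 1.96350e-05 m^2
Fd = 0.5*Cd*rho*A*v^2 = 0.5*0.4*1.225*1.96350e-05*355^2 = 0.6063 N

0.6063 N


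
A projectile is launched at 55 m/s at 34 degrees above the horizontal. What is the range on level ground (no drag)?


R = v0^2 * sin(2*theta) / g = 55^2 * sin(2*34°) / 9.81 = 285.9 m

285.9 m


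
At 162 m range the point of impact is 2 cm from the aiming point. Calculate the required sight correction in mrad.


1 mrad subtends 1 cm per 10 m of range, so adj = error_cm / (dist_m / 10) = 2 / (162/10) = 0.1235 mrad

0.1235 mrad


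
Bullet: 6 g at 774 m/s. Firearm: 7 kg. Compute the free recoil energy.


v_r = m_p*v_p/m_gun = 0.006*774/7 = 0.663429 m/s, E_r = 0.5*m_gun*v_r^2 = 0.5*7*0.663429^2 = 1.54 J

1.54 J


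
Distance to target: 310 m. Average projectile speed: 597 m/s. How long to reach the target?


t = d/v = 310/597 = 0.5193 s

0.5193 s


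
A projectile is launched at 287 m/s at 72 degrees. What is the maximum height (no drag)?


H = (v0*sin(theta))^2 / (2g) = (287*sin(72°))^2 / (2*9.81) = 3797 m

3797 m


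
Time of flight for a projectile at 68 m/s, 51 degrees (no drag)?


T = 2*v0*sin(theta)/g = 2*68*sin(51°)/9.81 = 10.77 s

10.77 s


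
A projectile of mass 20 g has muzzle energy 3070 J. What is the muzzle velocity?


v = sqrt(2*E/m) = sqrt(2*3070/0.02) = 554.1 m/s

554.1 m/s


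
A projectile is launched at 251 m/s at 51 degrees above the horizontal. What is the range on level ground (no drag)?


R = v0^2 * sin(2*theta) / g = 251^2 * sin(2*51°) / 9.81 = 6282 m

6282 m


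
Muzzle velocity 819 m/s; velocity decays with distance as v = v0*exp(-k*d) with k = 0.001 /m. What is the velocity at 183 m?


v = v0*exp(-k*d) = 819*exp(-0.001*183) = 682 m/s

682 m/s


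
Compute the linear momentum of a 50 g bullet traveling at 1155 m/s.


p = m*v = 0.05*1155 = 57.75 kg·m/s

57.75 kg·m/s


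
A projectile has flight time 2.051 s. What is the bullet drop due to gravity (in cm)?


drop = 0.5*g*t^2 = 0.5*9.81*2.051^2 = 20.6334 m ≈ 2063 cm

2063 cm


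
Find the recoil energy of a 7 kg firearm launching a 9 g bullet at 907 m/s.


v_r = m_p*v_p/m_gun = 0.009*907/7 = 1.16614 m/s, E_r = 0.5*m_gun*v_r^2 = 0.5*7*1.16614^2 = 4.76 J

4.76 J


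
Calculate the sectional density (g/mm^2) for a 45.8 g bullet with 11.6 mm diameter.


SD = m/d^2 = 45.8/11.6^2 = 0.3404 g/mm^2

0.3404 g/mm^2


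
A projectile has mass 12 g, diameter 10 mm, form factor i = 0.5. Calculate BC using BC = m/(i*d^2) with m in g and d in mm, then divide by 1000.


BC = m/(i*d^2*1000) = 12/(0.5 * 10^2 * 1000) = 0.00024

0.00024


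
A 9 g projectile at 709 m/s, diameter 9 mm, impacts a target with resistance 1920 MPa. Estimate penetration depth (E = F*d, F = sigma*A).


A = pi*(d/2)^2 = pi*(9/2)^2 = 63.6173 mm^2
E = 0.5*m*v^2 = 0.5*0.009*709^2 = 2262.06 J
depth = E/(sigma*A) = 2262.06 J / (1920 MPa * 63.6173 mm^2) = 2262.06/(1920 * 63.6173) m = 0.0185195 m ≈ 18.52 mm

18.52 mm


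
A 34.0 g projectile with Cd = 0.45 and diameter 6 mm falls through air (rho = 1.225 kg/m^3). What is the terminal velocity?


A = pi*(d/2)^2 = pi*(6/2000)^2 = 2.82743e-05 m^2
vt = sqrt(2mg/(Cd*rho*A)) = sqrt(2*0.034*9.81/(0.45 * 1.225 * 2.82743e-05)) = 206.9 m/s

206.9 m/s


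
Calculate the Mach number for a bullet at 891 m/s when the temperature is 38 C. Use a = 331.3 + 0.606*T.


a = 331.3 + 0.606*(38) = 354.328 m/s
M = v/a = 891/354.328 = 2.515

2.515


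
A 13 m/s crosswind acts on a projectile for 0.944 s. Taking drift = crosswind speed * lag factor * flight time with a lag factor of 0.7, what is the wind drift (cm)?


drift = v_wind * lag * t = 13 * 0.7 * 0.944 = 8.5904 m ≈ 859 cm

859 cm


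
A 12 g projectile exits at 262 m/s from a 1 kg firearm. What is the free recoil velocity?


v_recoil = m_p * v_p / m_gun = 0.012 * 262 / 1 = 3.144 m/s

3.144 m/s


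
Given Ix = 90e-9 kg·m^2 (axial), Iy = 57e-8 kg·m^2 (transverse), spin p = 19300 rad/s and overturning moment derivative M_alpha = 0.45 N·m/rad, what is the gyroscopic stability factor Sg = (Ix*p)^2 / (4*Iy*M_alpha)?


Sg = Ix^2 * p^2 / (4 * Iy * M_alpha) = (90e-9)^2 * 19300^2 / (4 * 57e-8 * 0.45) = 2.941

2.941


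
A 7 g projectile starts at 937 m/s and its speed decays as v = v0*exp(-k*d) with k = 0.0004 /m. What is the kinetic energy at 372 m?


v = v0*exp(-k*d) = 937*exp(-0.0004*372) = 807.452 m/s
E = 0.5*m*v^2 = 0.5*0.007*807.452^2 = 2282 J

2282 J


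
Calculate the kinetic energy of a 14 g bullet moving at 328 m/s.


E = 0.5*m*v^2 = 0.5*0.014*328^2 = 753.1 J

753.1 J


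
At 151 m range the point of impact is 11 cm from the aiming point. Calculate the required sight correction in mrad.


1 mrad subtends 1 cm per 10 m of range, so adj = error_cm / (dist_m / 10) = 11 / (151/10) = 0.7285 mrad

0.7285 mrad


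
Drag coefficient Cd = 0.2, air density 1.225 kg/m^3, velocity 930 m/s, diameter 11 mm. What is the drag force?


A = pi*(d/2)^2 = pi*(11/2000)^2 = 9.50332e-05 m^2
Fd = 0.5*Cd*rho*A*v^2 = 0.5*0.2*1.225*9.50332e-05*930^2 = 10.07 N

10.07 N


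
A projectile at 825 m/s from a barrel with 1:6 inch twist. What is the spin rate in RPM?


twist_m = 6*0.0254 = 0.1524 m
spin = v/twist = 825/0.1524 = 5413.386 rev/s
RPM = spin*60 = 5413.386*60 ≈ 324803 RPM

324803 RPM


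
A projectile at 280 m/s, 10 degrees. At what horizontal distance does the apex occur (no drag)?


R = v0^2*sin(2*theta)/g = 280^2*sin(2*10°)/9.81 = 2733.37 m
apex_dist = R/2 = 2733.37/2 = 1367 m

1367 m


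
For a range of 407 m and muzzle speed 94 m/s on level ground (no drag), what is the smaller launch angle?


sin(2*theta) = R*g/v0^2 = 407*9.81/94^2 = 0.451864, theta = arcsin(0.451864)/2 = 13.43°

13.43 degrees


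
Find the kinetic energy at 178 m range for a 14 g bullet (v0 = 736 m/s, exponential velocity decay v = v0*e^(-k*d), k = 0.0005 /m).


v = v0*exp(-k*d) = 736*exp(-0.0005*178) = 673.326 m/s
E = 0.5*m*v^2 = 0.5*0.014*673.326^2 = 3174 J

3174 J


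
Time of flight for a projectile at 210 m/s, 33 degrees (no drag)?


T = 2*v0*sin(theta)/g = 2*210*sin(33°)/9.81 = 23.32 s

23.32 s


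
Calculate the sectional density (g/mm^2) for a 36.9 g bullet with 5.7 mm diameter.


SD = m/d^2 = 36.9/5.7^2 = 1.136 g/mm^2

1.136 g/mm^2


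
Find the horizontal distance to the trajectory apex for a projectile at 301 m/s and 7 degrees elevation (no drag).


R = v0^2*sin(2*theta)/g = 301^2*sin(2*7°)/9.81 = 2234.29 m
apex_dist = R/2 = 2234.29/2 = 1117 m

1117 m


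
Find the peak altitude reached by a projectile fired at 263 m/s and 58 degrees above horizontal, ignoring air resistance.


H = (v0*sin(theta))^2 / (2g) = (263*sin(58°))^2 / (2*9.81) = 2535 m

2535 m


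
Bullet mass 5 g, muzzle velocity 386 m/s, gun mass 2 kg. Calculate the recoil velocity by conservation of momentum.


v_recoil = m_p * v_p / m_gun = 0.005 * 386 / 2 = 0.965 m/s

0.965 m/s


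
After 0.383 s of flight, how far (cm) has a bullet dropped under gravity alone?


drop = 0.5*g*t^2 = 0.5*9.81*0.383^2 = 0.71951 m ≈ 71.95 cm

71.95 cm


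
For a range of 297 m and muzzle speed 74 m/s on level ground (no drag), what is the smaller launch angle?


sin(2*theta) = R*g/v0^2 = 297*9.81/74^2 = 0.532062, theta = arcsin(0.532062)/2 = 16.07°

16.07 degrees


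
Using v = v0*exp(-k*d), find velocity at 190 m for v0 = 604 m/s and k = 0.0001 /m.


v = v0*exp(-k*d) = 604*exp(-0.0001*190) = 592.6 m/s

592.6 m/s


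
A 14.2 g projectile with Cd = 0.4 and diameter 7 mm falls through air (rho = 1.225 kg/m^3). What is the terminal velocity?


A = pi*(d/2)^2 = pi*(7/2000)^2 = 3.84845e-05 m^2
vt = sqrt(2mg/(Cd*rho*A)) = sqrt(2*0.0142*9.81/(0.4 * 1.225 * 3.84845e-05)) = 121.5 m/s

121.5 m/s


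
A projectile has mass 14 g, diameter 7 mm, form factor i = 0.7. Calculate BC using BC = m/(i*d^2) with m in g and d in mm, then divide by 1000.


BC = m/(i*d^2*1000) = 14/(0.7 * 7^2 * 1000) = 0.0004082

0.0004082


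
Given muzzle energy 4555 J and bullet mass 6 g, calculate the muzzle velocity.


v = sqrt(2*E/m) = sqrt(2*4555/0.006) = 1232 m/s

1232 m/s


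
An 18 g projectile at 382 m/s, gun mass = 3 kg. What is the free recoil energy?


v_r = m_p*v_p/m_gun = 0.018*382/3 = 2.292 m/s, E_r = 0.5*m_gun*v_r^2 = 0.5*3*2.292^2 = 7.88 J

7.88 J


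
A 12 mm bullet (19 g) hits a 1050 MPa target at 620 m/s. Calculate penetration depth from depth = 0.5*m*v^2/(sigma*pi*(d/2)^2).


A = pi*(d/2)^2 = pi*(12/2)^2 = 113.097 mm^2
E = 0.5*m*v^2 = 0.5*0.019*620^2 = 3651.8 J
depth = E/(sigma*A) = 3651.8 J / (1050 MPa * 113.097 mm^2) = 3651.8/(1050 * 113.097) m = 0.0307514 m ≈ 30.75 mm

30.75 mm


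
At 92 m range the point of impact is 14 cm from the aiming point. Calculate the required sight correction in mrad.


1 mrad subtends 1 cm per 10 m of range, so adj = error_cm / (dist_m / 10) = 14 / (92/10) = 1.522 mrad

1.522 mrad


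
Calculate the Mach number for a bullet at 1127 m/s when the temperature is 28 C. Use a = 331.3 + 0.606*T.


a = 331.3 + 0.606*(28) = 348.268 m/s
M = v/a = 1127/348.268 = 3.236

3.236


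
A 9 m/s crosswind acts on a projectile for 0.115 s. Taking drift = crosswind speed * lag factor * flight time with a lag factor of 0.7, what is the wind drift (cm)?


drift = v_wind * lag * t = 9 * 0.7 * 0.115 = 0.7245 m ≈ 72.45 cm

72.45 cm


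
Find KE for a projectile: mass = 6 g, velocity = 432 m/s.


E = 0.5*m*v^2 = 0.5*0.006*432^2 = 559.9 J

559.9 J


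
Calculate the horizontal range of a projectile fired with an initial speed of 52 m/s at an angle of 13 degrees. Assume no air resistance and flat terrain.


R = v0^2 * sin(2*theta) / g = 52^2 * sin(2*13°) / 9.81 = 120.8 m

120.8 m


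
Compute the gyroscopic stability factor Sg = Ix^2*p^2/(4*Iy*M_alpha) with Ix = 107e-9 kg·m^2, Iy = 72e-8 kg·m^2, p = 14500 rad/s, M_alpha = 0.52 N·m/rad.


Sg = Ix^2 * p^2 / (4 * Iy * M_alpha) = (107e-9)^2 * 14500^2 / (4 * 72e-8 * 0.52) = 1.607

1.607


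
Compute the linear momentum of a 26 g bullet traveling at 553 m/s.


p = m*v = 0.026*553 = 14.38 kg·m/s

14.38 kg·m/s


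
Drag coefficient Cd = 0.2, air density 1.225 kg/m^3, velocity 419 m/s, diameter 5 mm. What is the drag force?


A = pi*(d/2)^2 = pi*(5/2000)^2 = 1.96350e-05 m^2
Fd = 0.5*Cd*rho*A*v^2 = 0.5*0.2*1.225*1.96350e-05*419^2 = 0.4223 N

0.4223 N


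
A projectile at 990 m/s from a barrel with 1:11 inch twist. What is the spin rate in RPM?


twist_m = 11*0.0254 = 0.2794 m
spin = v/twist = 990/0.2794 = 3543.307 rev/s
RPM = spin*60 = 3543.307*60 ≈ 212598 RPM

212598 RPM


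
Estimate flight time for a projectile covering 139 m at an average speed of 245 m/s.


t = d/v = 139/245 = 0.5673 s

0.5673 s


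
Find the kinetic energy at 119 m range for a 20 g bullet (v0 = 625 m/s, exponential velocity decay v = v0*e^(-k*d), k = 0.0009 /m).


v = v0*exp(-k*d) = 625*exp(-0.0009*119) = 561.522 m/s
E = 0.5*m*v^2 = 0.5*0.02*561.522^2 = 3153 J

3153 J


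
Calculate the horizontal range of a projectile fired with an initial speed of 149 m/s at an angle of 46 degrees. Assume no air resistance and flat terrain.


R = v0^2 * sin(2*theta) / g = 149^2 * sin(2*46°) / 9.81 = 2262 m

2262 m


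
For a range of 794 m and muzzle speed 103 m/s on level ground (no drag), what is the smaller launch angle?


sin(2*theta) = R*g/v0^2 = 794*9.81/103^2 = 0.734201, theta = arcsin(0.734201)/2 = 23.62°

23.62 degrees


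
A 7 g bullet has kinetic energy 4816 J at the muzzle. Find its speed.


v = sqrt(2*E/m) = sqrt(2*4816/0.007) = 1173 m/s

1173 m/s


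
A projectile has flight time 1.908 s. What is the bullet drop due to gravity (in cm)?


drop = 0.5*g*t^2 = 0.5*9.81*1.908^2 = 17.8565 m ≈ 1786 cm

1786 cm


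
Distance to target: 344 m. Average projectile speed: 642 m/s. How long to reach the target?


t = d/v = 344/642 = 0.5358 s

0.5358 s


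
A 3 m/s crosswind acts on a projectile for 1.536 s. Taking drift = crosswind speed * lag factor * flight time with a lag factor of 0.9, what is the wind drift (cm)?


drift = v_wind * lag * t = 3 * 0.9 * 1.536 = 4.1472 m ≈ 414.7 cm

414.7 cm


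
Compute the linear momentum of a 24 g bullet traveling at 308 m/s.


p = m*v = 0.024*308 = 7.392 kg·m/s

7.392 kg·m/s


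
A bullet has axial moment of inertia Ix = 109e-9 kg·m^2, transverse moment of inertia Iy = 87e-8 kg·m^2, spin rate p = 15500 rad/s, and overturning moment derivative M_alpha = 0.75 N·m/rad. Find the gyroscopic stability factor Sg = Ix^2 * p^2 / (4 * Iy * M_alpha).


Sg = Ix^2 * p^2 / (4 * Iy * M_alpha) = (109e-9)^2 * 15500^2 / (4 * 87e-8 * 0.75) = 1.094

1.094


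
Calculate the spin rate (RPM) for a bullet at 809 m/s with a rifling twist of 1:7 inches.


twist_m = 7*0.0254 = 0.1778 m
spin = v/twist = 809/0.1778 = 4550.056 rev/s
RPM = spin*60 = 4550.056*60 ≈ 273003 RPM

273003 RPM


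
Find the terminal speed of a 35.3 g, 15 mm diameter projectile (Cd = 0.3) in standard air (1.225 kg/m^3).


A = pi*(d/2)^2 = pi*(15/2000)^2 = 1.76715e-04 m^2
vt = sqrt(2mg/(Cd*rho*A)) = sqrt(2*0.0353*9.81/(0.3 * 1.225 * 1.76715e-04)) = 103.3 m/s

103.3 m/s


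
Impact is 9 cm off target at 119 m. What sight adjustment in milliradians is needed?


1 mrad subtends 1 cm per 10 m of range, so adj = error_cm / (dist_m / 10) = 9 / (119/10) = 0.7563 mrad

0.7563 mrad


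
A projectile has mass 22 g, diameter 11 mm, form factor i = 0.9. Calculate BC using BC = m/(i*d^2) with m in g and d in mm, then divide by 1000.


BC = m/(i*d^2*1000) = 22/(0.9 * 11^2 * 1000) = 0.000202

0.000202


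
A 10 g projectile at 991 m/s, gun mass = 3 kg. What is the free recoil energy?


v_r = m_p*v_p/m_gun = 0.01*991/3 = 3.30333 m/s, E_r = 0.5*m_gun*v_r^2 = 0.5*3*3.30333^2 = 16.37 J

16.37 J


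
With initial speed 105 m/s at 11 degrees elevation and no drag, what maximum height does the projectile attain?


H = (v0*sin(theta))^2 / (2g) = (105*sin(11°))^2 / (2*9.81) = 20.46 m

20.46 m


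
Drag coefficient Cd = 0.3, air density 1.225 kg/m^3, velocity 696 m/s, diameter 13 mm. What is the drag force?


A = pi*(d/2)^2 = pi*(13/2000)^2 = 1.32732e-04 m^2
Fd = 0.5*Cd*rho*A*v^2 = 0.5*0.3*1.225*1.32732e-04*696^2 = 11.81 N

11.81 N


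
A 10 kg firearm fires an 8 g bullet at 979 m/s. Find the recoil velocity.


v_recoil = m_p * v_p / m_gun = 0.008 * 979 / 10 = 0.7832 m/s

0.7832 m/s


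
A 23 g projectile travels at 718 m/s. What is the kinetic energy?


E = 0.5*m*v^2 = 0.5*0.023*718^2 = 5929 J

5929 J


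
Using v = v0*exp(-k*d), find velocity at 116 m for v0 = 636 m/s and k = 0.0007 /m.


v = v0*exp(-k*d) = 636*exp(-0.0007*116) = 586.4 m/s

586.4 m/s


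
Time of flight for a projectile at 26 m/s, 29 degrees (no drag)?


T = 2*v0*sin(theta)/g = 2*26*sin(29°)/9.81 = 2.57 s

2.57 s


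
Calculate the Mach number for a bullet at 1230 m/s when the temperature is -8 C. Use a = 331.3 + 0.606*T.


a = 331.3 + 0.606*(-8) = 326.452 m/s
M = v/a = 1230/326.452 = 3.768

3.768


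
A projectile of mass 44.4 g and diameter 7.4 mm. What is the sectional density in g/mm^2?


SD = m/d^2 = 44.4/7.4^2 = 0.8108 g/mm^2

0.8108 g/mm^2


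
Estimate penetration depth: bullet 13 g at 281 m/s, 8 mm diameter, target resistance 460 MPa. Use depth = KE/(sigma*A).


A = pi*(d/2)^2 = pi*(8/2)^2 = 50.2655 mm^2
E = 0.5*m*v^2 = 0.5*0.013*281^2 = 513.246 J
depth = E/(sigma*A) = 513.246 J / (460 MPa * 50.2655 mm^2) = 513.246/(460 * 50.2655) m = 0.0221972 m ≈ 22.2 mm

22.2 mm


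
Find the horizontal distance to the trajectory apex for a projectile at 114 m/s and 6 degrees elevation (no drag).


R = v0^2*sin(2*theta)/g = 114^2*sin(2*6°)/9.81 = 275.435 m
apex_dist = R/2 = 275.435/2 = 137.7 m

137.7 m


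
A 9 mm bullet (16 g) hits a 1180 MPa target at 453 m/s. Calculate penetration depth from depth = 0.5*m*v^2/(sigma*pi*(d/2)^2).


A = pi*(d/2)^2 = pi*(9/2)^2 = 63.6173 mm^2
E = 0.5*m*v^2 = 0.5*0.016*453^2 = 1641.67 J
depth = E/(sigma*A) = 1641.67 J / (1180 MPa * 63.6173 mm^2) = 1641.67/(1180 * 63.6173) m = 0.021869 m ≈ 21.87 mm

21.87 mm


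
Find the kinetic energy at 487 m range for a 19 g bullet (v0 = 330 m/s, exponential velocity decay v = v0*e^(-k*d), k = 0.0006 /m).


v = v0*exp(-k*d) = 330*exp(-0.0006*487) = 246.384 m/s
E = 0.5*m*v^2 = 0.5*0.019*246.384^2 = 576.7 J

576.7 J


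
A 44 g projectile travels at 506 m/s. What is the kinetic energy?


E = 0.5*m*v^2 = 0.5*0.044*506^2 = 5633 J

5633 J


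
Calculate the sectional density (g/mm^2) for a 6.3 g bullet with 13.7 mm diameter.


SD = m/d^2 = 6.3/13.7^2 = 0.03357 g/mm^2

0.03357 g/mm^2


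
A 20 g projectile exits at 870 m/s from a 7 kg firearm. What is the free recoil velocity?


v_recoil = m_p * v_p / m_gun = 0.02 * 870 / 7 = 2.486 m/s

2.486 m/s


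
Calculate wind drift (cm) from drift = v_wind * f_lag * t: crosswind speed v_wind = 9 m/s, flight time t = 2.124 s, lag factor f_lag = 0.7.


drift = v_wind * lag * t = 9 * 0.7 * 2.124 = 13.3812 m ≈ 1338 cm

1338 cm


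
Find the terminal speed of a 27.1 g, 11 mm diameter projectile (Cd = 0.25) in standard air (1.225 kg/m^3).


A = pi*(d/2)^2 = pi*(11/2000)^2 = 9.50332e-05 m^2
vt = sqrt(2mg/(Cd*rho*A)) = sqrt(2*0.0271*9.81/(0.25 * 1.225 * 9.50332e-05)) = 135.2 m/s

135.2 m/s


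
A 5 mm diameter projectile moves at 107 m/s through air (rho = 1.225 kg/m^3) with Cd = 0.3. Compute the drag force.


A = pi*(d/2)^2 = pi*(5/2000)^2 = 1.96350e-05 m^2
Fd = 0.5*Cd*rho*A*v^2 = 0.5*0.3*1.225*1.96350e-05*107^2 = 0.04131 N

0.04131 N
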